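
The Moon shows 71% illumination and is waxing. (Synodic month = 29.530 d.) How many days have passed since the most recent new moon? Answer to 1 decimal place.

9.4 days

cos θ = 1 − 2f = -0.420, giving a principal value of 114.8°.
The Moon is waxing (0°–180°), so θ = 114.8° directly.
Age = 29.530 × 114.8°/360° ≈ 9.42 days.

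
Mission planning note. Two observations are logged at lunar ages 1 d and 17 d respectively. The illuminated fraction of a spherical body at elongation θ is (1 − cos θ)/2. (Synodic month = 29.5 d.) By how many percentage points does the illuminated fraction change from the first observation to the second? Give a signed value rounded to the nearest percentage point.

+93 pp

First observation: θ = 360°·1/29.5 = 12.2°, so f = 0.011.
Second observation: θ = 207.5°, f = 0.944.
Δf = 0.944 − 0.011 = +0.932, i.e. +93 pp.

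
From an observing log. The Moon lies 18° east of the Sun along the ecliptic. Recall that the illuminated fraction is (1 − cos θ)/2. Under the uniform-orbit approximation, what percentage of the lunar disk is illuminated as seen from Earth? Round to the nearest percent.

2%

cos 18° = 0.951, so f = (1 − 0.951)/2 = 0.024, i.e. 2%.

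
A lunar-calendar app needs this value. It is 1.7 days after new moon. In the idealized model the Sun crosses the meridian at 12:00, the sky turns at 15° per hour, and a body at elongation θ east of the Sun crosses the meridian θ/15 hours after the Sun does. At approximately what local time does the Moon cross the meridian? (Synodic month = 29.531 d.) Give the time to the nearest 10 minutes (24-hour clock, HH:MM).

The Moon has covered 1.7/29.531 of its cycle, so θ ≈ 360° × 1.7/29.531 = 20.7°.
At 15° of sky rotation per hour, 20.7° corresponds to a 1.38 h lag.
12:00 + 1.382 h ≈ 13:23 → 13:20 to the nearest ten minutes.

13:20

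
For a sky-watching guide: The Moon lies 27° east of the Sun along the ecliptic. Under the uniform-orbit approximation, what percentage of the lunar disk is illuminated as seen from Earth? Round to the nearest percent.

Half-versine of 27°: (1 − 0.891)/2 = 0.054, i.e. 5%.

5%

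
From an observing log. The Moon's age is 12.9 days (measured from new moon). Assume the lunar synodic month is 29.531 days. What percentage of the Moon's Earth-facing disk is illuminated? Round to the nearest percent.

96%

Phase angle: θ = 360°·(12.9 d)/(29.531 d) = 157.3°.
Illuminated fraction = (1 − cos 157.3°)/2 = (1 − (-0.922))/2 ≈ 0.961, so 96%.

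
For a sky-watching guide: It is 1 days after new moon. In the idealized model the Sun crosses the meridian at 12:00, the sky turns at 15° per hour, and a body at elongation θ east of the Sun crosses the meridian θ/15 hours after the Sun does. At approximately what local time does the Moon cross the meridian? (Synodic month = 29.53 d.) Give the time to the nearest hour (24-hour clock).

13:00

Elongation θ = 360° × 1/29.53 ≈ 12.2°.
The Moon trails the Sun by θ/15 = 12.2/15 ≈ 0.81 hours.
12:00 + 0.81 h ≈ 12:49 → 13:00 to the nearest hour.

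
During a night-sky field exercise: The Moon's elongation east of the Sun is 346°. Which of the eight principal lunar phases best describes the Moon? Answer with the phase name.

346° lies in the new moon sector of the 8-phase cycle.

new moon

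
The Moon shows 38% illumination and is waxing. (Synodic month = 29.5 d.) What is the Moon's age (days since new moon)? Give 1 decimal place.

From f = (1 − cos θ)/2: cos θ = 1 − 2×0.38 = 0.240; arccos → 76.1°.
Before full moon the principal value applies: θ = 76.1°.
That fraction of the synodic month is 76.1/360 × 29.5 d ≈ 6.24 d.

6.2 days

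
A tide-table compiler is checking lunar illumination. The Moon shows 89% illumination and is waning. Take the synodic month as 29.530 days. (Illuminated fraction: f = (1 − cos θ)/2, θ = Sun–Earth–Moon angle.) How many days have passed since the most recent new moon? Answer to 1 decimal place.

cos θ = 1 − 2f = -0.780, giving a principal value of 141.3°.
Since the Moon is past full (waning), take the reflex angle: θ = 360° − 141.3° = 218.7°.
Age = 29.530 × 218.7°/360° ≈ 17.94 days.

17.9 days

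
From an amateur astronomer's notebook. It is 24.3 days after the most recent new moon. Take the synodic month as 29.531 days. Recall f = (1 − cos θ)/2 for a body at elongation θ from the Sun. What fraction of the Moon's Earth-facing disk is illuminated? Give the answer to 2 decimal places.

The Moon has covered 24.3/29.531 of its cycle, so θ ≈ 360° × 24.3/29.531 = 296.2°.
Illuminated fraction = (1 − cos 296.2°)/2 = (1 − 0.442)/2 ≈ 0.279.

0.28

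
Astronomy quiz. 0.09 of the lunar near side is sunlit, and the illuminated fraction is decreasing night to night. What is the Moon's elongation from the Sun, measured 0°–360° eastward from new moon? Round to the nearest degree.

325°

From f = (1 − cos θ)/2: cos θ = 1 − 2×0.09 = 0.820; arccos → 34.9°.
Waning ⇒ past full, so θ = 360° − 34.9° = 325.1°.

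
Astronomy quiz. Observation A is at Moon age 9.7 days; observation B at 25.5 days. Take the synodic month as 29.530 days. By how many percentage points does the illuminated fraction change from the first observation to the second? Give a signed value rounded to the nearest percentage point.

-56 percentage points

θ₁ = 360° × 9.7/29.530 = 118.3°, f₁ = (1 − cos θ₁)/2 = 0.737.
θ₂ = 360° × 25.5/29.530 = 310.9°, f₂ = (1 − cos θ₂)/2 = 0.173.
Change = f₂ − f₁ = -0.564 → -56 percentage points.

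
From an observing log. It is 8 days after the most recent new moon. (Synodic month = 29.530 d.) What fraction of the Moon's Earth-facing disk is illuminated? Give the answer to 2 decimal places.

0.57

Phase angle: θ = 360°·(8 d)/(29.530 d) = 97.5°.
Illuminated fraction = (1 − cos 97.5°)/2 = (1 − (-0.131))/2 ≈ 0.566.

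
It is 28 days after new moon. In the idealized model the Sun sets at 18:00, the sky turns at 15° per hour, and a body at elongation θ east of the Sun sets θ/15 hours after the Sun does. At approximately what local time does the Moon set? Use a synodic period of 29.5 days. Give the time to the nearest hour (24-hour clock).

17:00

Elongation θ = 360° × 28/29.5 ≈ 341.7°.
Delay after the Sun = 341.7° / (15°/h) ≈ 22.78 h.
18:00 + 22.78 h ≈ 16:47 → 17:00 to the nearest hour.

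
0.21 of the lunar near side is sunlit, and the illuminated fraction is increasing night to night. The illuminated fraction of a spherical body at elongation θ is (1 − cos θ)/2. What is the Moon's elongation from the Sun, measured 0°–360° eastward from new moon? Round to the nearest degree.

55°

Invert f = (1 − cos θ)/2 to get cos θ = 1 − 2(0.21) = 0.580, hence θ₀ = arccos 0.580 = 54.5°.
Waxing ⇒ before full, so θ = 54.5°.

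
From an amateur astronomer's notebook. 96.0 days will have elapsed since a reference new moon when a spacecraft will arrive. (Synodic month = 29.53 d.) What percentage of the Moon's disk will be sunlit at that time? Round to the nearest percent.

Reduce mod P: 96.0 − 3×29.53 = 7.41 d into the current lunation.
The Moon has covered 7.41/29.53 of its cycle, so θ ≈ 360° × 7.41/29.53 = 90.3°.
Illuminated fraction = (1 − cos 90.3°)/2 = (1 − (-0.006))/2 ≈ 0.503, so 50%.

50%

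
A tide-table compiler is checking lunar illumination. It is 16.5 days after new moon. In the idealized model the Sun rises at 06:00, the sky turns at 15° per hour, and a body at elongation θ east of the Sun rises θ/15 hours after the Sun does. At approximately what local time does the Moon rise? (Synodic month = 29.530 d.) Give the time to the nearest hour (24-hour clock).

Phase angle: θ = 360°·(16.5 d)/(29.530 d) = 201.2°.
The Moon trails the Sun by θ/15 = 201.2/15 ≈ 13.41 hours.
06:00 + 13.41 h ≈ 19:25 → 19:00 to the nearest hour.

19:00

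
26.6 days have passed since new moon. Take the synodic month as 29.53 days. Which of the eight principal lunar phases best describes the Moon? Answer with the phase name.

θ ≈ 360° × 26.6/29.53 = 324°, which falls in the waning crescent sector.

waning crescent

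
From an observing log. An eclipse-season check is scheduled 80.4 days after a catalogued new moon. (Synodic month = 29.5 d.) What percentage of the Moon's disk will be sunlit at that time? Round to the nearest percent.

58%

80.4 d spans 2 complete synodic months (2 × 29.5 = 59.00 d) plus 21.40 d.
Phase angle: θ = 360°·(21.40 d)/(29.5 d) = 261.2°.
With cos θ = (-0.154), the lit fraction is (1 − (-0.154))/2 ≈ 0.577, so 58%.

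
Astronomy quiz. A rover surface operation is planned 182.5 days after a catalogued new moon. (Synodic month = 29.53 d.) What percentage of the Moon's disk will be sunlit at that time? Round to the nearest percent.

Reduce mod P: 182.5 − 6×29.53 = 5.32 d into the current lunation.
Elongation θ = 360° × 5.32/29.53 ≈ 64.9°.
Illuminated fraction = (1 − cos 64.9°)/2 = (1 − 0.425)/2 ≈ 0.288, so 29%.

29%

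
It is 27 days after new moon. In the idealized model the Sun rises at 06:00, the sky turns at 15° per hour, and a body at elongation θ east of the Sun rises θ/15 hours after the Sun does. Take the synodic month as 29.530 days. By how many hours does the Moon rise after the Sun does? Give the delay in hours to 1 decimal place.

The Moon has covered 27/29.530 of its cycle, so θ ≈ 360° × 27/29.530 = 329.2°.
The Moon trails the Sun by θ/15 = 329.2/15 ≈ 21.94 hours.
So the Moon rises 21.94 h after the Sun.

21.9 h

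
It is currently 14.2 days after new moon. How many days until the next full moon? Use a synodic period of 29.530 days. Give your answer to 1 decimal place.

Full moon is 0.5 of the way through the cycle: age 0.5 × 29.530 = 14.765 d.
So 0.565 days remain (14.765 − 14.2).

0.6 days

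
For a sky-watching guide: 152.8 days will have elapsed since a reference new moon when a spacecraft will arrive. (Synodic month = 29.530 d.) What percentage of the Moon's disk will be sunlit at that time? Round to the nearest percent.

27%

152.8 d spans 5 complete synodic months (5 × 29.530 = 147.65 d) plus 5.15 d.
Elongation θ = 360° × 5.15/29.530 ≈ 62.8°.
With cos θ = 0.457, the lit fraction is (1 − 0.457)/2 ≈ 0.271, so 27%.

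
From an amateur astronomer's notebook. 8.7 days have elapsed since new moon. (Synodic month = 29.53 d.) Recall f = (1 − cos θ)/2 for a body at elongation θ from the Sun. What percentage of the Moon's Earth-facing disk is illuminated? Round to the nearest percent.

64%

Elongation θ = 360° × 8.7/29.53 ≈ 106.1°.
cos 106.1° = (-0.277), so f = (1 − (-0.277))/2 = 0.638, so 64%.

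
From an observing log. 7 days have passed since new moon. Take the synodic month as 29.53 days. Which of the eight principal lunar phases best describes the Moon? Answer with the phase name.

θ ≈ 360° × 7/29.53 = 85°, which falls in the first quarter sector.

first quarter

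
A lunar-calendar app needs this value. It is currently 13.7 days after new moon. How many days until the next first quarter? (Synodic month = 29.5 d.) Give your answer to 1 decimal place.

23.2 days

First quarter occurs at elongation 90°, i.e. at age 29.5 × 90/360 = 7.375 d.
Already past this cycle's first quarter; the next is at 7.375 + 29.5 = 36.875 d, so 36.875 − 13.7 = 23.175 days.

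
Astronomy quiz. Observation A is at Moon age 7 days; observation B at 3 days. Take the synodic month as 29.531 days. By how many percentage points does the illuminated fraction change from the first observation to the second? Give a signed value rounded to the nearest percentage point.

First observation: θ = 360°·7/29.531 = 85.3°, so f = 0.459.
Second observation: θ = 36.6°, f = 0.098.
Δf = 0.098 − 0.459 = -0.361, i.e. -36 pp.

-36 percentage points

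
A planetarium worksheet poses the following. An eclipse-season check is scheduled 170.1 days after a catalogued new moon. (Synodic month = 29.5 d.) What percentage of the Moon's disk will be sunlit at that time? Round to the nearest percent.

Reduce mod P: 170.1 − 5×29.5 = 22.60 d into the current lunation.
The Moon has covered 22.60/29.5 of its cycle, so θ ≈ 360° × 22.60/29.5 = 275.8°.
cos 275.8° = 0.101, so f = (1 − 0.101)/2 = 0.450, so 45%.

45%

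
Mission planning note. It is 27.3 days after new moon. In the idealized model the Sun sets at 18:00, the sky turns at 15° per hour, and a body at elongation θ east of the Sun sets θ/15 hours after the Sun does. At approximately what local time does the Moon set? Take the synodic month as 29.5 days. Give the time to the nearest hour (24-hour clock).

Phase angle: θ = 360°·(27.3 d)/(29.5 d) = 333.2°.
At 15° of sky rotation per hour, 333.2° corresponds to a 22.21 h lag.
18:00 + 22.21 h ≈ 16:13 → 16:00 to the nearest hour.

16:00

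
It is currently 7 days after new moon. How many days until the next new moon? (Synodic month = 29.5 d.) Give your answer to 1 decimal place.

22.5 days

One full lunation from the last new moon is 29.5 d; remaining = 29.5 − 7 = 22.500 d.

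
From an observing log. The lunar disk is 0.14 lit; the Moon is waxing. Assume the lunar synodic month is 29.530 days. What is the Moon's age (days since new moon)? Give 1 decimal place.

cos θ = 1 − 2f = 0.720, giving a principal value of 43.9°.
Waxing ⇒ before full, so θ = 43.9°.
That fraction of the synodic month is 43.9/360 × 29.530 d ≈ 3.60 d.

3.6 days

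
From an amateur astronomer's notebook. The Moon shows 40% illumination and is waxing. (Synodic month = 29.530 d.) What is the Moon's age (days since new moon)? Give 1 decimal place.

6.4 days

cos θ = 1 − 2f = 0.200, giving a principal value of 78.5°.
Waxing ⇒ before full, so θ = 78.5°.
That fraction of the synodic month is 78.5/360 × 29.530 d ≈ 6.44 d.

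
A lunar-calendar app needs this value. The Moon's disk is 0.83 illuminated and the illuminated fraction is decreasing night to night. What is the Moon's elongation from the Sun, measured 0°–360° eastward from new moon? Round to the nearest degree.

Invert f = (1 − cos θ)/2 to get cos θ = 1 − 2(0.83) = -0.660, hence θ₀ = arccos -0.660 = 131.3°.
Since the Moon is past full (waning), take the reflex angle: θ = 360° − 131.3° = 228.7°.

229°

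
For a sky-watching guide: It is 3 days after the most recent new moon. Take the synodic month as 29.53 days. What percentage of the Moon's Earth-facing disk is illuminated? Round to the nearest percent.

10%

The Moon has covered 3/29.53 of its cycle, so θ ≈ 360° × 3/29.53 = 36.6°.
Illuminated fraction = (1 − cos 36.6°)/2 = (1 − 0.803)/2 ≈ 0.098, so 10%.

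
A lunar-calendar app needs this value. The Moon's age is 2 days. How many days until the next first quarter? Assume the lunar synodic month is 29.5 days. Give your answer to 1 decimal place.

First quarter occurs at elongation 90°, i.e. at age 29.5 × 90/360 = 7.375 d.
So 5.375 days remain (7.375 − 2).

5.4 days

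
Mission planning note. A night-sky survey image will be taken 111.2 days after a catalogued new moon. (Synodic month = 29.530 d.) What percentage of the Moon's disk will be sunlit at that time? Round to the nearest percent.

111.2 d spans 3 complete synodic months (3 × 29.530 = 88.59 d) plus 22.61 d.
The Moon has covered 22.61/29.530 of its cycle, so θ ≈ 360° × 22.61/29.530 = 275.6°.
cos 275.6° = 0.098, so f = (1 − 0.098)/2 = 0.451, so 45%.

45%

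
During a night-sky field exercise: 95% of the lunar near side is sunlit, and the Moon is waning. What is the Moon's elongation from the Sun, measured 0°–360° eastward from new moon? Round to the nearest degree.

206°

Invert f = (1 − cos θ)/2 to get cos θ = 1 − 2(0.95) = -0.900, hence θ₀ = arccos -0.900 = 154.2°.
Waning ⇒ past full, so θ = 360° − 154.2° = 205.8°.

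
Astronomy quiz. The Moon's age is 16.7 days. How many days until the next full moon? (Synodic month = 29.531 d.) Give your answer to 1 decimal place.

27.6 days

Full moon occurs at elongation 180°, i.e. at age 29.531 × 180/360 = 14.765 d.
Already past this cycle's full moon; the next is at 14.765 + 29.531 = 44.296 d, so 44.296 − 16.7 = 27.596 days.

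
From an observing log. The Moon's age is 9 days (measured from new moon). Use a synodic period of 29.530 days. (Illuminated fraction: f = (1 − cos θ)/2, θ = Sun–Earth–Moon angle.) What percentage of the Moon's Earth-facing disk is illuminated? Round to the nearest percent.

Elongation θ = 360° × 9/29.530 ≈ 109.7°.
With cos θ = (-0.337), the lit fraction is (1 − (-0.337))/2 ≈ 0.669, so 67%.

67%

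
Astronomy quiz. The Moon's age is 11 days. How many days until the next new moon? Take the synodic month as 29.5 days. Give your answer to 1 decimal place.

The next new moon completes the synodic month: 29.5 − 11 = 18.500 days.

18.5 days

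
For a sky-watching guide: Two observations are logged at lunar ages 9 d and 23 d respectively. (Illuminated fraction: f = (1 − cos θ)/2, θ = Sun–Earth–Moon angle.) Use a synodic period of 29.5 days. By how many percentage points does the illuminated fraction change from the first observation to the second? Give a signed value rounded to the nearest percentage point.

First observation: θ = 360°·9/29.5 = 109.8°, so f = 0.670.
Second observation: θ = 280.7°, f = 0.407.
Δf = 0.407 − 0.670 = -0.262, i.e. -26 pp.

-26 percentage points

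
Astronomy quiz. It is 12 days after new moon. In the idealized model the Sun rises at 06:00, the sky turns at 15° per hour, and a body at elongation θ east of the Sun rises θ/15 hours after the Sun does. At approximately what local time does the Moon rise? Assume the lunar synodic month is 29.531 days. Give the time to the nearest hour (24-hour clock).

Elongation θ = 360° × 12/29.531 ≈ 146.3°.
At 15° of sky rotation per hour, 146.3° corresponds to a 9.75 h lag.
06:00 + 9.75 h ≈ 15:45 → 16:00 to the nearest hour.

16:00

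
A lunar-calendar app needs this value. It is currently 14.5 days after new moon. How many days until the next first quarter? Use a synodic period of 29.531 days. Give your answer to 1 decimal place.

First quarter occurs at elongation 90°, i.e. at age 29.531 × 90/360 = 7.383 d.
This lunation's first quarter (7.383 d) has passed, so add one period: 36.914 − 14.5 = 22.414 days.

22.4 days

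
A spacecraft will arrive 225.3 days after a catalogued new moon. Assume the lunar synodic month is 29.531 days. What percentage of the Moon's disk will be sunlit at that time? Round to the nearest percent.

84%

Reduce mod P: 225.3 − 7×29.531 = 18.58 d into the current lunation.
Phase angle: θ = 360°·(18.58 d)/(29.531 d) = 226.5°.
cos 226.5° = (-0.688), so f = (1 − (-0.688))/2 = 0.844, so 84%.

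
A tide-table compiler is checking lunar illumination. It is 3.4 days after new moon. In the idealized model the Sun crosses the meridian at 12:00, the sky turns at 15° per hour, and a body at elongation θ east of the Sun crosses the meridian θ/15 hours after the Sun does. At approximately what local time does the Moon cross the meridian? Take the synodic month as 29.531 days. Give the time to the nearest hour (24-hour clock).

Phase angle: θ = 360°·(3.4 d)/(29.531 d) = 41.4°.
Delay after the Sun = 41.4° / (15°/h) ≈ 2.76 h.
12:00 + 2.76 h ≈ 14:46 → 15:00 to the nearest hour.

15:00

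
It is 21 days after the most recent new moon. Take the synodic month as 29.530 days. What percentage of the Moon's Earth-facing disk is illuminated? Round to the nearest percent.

The Moon has covered 21/29.530 of its cycle, so θ ≈ 360° × 21/29.530 = 256.0°.
Illuminated fraction = (1 − cos 256.0°)/2 = (1 − (-0.242))/2 ≈ 0.621, so 62%.

62%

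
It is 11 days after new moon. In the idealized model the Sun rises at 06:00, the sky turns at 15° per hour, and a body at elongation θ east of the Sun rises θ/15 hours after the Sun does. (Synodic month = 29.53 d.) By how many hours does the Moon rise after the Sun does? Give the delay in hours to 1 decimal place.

8.9 h

Phase angle: θ = 360°·(11 d)/(29.53 d) = 134.1°.
The Moon trails the Sun by θ/15 = 134.1/15 ≈ 8.94 hours.
So the Moon rises 8.94 h after the Sun.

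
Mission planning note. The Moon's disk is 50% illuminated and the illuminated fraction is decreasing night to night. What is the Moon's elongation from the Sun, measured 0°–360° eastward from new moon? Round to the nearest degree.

From f = (1 − cos θ)/2: cos θ = 1 − 2×0.50 = 0.000; arccos → 90.0°.
Since the Moon is past full (waning), take the reflex angle: θ = 360° − 90.0° = 270.0°.

270°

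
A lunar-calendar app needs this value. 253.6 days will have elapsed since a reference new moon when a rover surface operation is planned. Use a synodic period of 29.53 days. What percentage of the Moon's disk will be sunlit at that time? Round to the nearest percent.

93%

253.6 d spans 8 complete synodic months (8 × 29.53 = 236.24 d) plus 17.36 d.
Elongation θ = 360° × 17.36/29.53 ≈ 211.6°.
With cos θ = (-0.851), the lit fraction is (1 − (-0.851))/2 ≈ 0.926, so 93%.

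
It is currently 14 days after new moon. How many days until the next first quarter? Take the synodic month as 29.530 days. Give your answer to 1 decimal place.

22.9 days

First quarter occurs at elongation 90°, i.e. at age 29.530 × 90/360 = 7.383 d.
This lunation's first quarter (7.383 d) has passed, so add one period: 36.913 − 14 = 22.913 days.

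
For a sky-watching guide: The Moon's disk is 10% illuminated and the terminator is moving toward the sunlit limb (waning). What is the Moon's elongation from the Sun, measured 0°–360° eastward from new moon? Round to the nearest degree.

cos θ = 1 − 2f = 0.800, giving a principal value of 36.9°.
Since the Moon is past full (waning), take the reflex angle: θ = 360° − 36.9° = 323.1°.

323°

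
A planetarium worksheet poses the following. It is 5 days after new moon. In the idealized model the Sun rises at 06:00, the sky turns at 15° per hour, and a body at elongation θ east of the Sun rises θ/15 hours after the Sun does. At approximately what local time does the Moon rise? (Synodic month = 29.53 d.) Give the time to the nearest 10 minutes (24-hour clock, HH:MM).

Phase angle: θ = 360°·(5 d)/(29.53 d) = 61.0°.
The Moon trails the Sun by θ/15 = 61.0/15 ≈ 4.06 hours.
06:00 + 4.064 h ≈ 10:04 → 10:00 to the nearest ten minutes.

10:00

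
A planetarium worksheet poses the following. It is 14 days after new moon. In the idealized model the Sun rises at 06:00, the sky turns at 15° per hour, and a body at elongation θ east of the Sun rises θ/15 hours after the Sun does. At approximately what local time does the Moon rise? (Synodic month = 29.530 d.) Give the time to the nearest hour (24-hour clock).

Elongation θ = 360° × 14/29.530 ≈ 170.7°.
Delay after the Sun = 170.7° / (15°/h) ≈ 11.38 h.
06:00 + 11.38 h ≈ 17:23 → 17:00 to the nearest hour.

17:00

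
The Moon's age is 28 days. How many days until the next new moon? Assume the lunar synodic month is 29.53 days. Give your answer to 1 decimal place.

1.5 days

One full lunation from the last new moon is 29.53 d; remaining = 29.53 − 28 = 1.530 d.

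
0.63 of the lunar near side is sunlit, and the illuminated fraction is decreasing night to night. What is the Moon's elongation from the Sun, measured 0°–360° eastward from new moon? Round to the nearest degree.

Invert f = (1 − cos θ)/2 to get cos θ = 1 − 2(0.63) = -0.260, hence θ₀ = arccos -0.260 = 105.1°.
Since the Moon is past full (waning), take the reflex angle: θ = 360° − 105.1° = 254.9°.

255°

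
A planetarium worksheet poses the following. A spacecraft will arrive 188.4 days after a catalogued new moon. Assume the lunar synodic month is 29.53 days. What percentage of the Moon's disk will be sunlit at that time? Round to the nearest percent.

86%

188.4 d spans 6 complete synodic months (6 × 29.53 = 177.18 d) plus 11.22 d.
The Moon has covered 11.22/29.53 of its cycle, so θ ≈ 360° × 11.22/29.53 = 136.8°.
Illuminated fraction = (1 − cos 136.8°)/2 = (1 − (-0.729))/2 ≈ 0.864, so 86%.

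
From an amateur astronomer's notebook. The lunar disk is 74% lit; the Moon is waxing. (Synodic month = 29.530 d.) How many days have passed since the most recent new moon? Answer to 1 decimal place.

cos θ = 1 − 2f = -0.480, giving a principal value of 118.7°.
Before full moon the principal value applies: θ = 118.7°.
Age = 29.530 × 118.7°/360° ≈ 9.74 days.

9.7 days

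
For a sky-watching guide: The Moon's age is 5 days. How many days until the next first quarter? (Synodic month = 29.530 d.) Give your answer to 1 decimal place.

First quarter occurs at elongation 90°, i.e. at age 29.530 × 90/360 = 7.383 d.
So 2.383 days remain (7.383 − 5).

2.4 days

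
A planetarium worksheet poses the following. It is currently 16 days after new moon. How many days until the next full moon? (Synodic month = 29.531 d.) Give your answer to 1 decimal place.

Full moon is 0.5 of the way through the cycle: age 0.5 × 29.531 = 14.765 d.
Already past this cycle's full moon; the next is at 14.765 + 29.531 = 44.296 d, so 44.296 − 16 = 28.296 days.

28.3 days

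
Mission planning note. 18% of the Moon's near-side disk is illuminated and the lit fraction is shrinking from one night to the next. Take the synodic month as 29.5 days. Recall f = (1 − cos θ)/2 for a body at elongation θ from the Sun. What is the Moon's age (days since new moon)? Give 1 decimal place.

25.4 days

cos θ = 1 − 2f = 0.640, giving a principal value of 50.2°.
A waning Moon lies in 180°–360°, so θ = 360° − 50.2° = 309.8°.
Age = 29.5 × 309.8°/360° ≈ 25.39 days.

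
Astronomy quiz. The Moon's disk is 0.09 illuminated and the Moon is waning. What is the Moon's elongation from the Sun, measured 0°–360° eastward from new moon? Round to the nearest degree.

Invert f = (1 − cos θ)/2 to get cos θ = 1 − 2(0.09) = 0.820, hence θ₀ = arccos 0.820 = 34.9°.
Since the Moon is past full (waning), take the reflex angle: θ = 360° − 34.9° = 325.1°.

325°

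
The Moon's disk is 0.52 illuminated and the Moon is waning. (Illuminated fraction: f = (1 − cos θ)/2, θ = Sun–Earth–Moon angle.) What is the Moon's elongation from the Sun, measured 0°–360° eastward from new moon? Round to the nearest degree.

cos θ = 1 − 2f = -0.040, giving a principal value of 92.3°.
Since the Moon is past full (waning), take the reflex angle: θ = 360° − 92.3° = 267.7°.

268°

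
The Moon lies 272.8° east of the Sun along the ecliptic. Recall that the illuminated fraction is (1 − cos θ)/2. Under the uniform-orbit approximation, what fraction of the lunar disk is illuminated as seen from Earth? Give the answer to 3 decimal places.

cos 272.8° = 0.049, so f = (1 − 0.049)/2 = 0.476.

0.476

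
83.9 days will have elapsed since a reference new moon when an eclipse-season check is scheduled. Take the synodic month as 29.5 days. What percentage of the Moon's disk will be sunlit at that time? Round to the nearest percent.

83.9 d spans 2 complete synodic months (2 × 29.5 = 59.00 d) plus 24.90 d.
The Moon has covered 24.90/29.5 of its cycle, so θ ≈ 360° × 24.90/29.5 = 303.9°.
With cos θ = 0.557, the lit fraction is (1 − 0.557)/2 ≈ 0.221, so 22%.

22%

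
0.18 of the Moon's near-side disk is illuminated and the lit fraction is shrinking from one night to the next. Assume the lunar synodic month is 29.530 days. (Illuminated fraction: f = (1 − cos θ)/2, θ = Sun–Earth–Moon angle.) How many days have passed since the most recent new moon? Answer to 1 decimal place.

25.4 days

cos θ = 1 − 2f = 0.640, giving a principal value of 50.2°.
A waning Moon lies in 180°–360°, so θ = 360° − 50.2° = 309.8°.
At 360°/29.530 d per day, 309.8° corresponds to 25.41 days.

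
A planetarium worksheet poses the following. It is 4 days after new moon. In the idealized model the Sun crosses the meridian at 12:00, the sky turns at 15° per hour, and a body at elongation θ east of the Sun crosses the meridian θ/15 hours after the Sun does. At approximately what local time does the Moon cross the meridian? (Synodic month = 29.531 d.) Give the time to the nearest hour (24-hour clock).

15:00

Elongation θ = 360° × 4/29.531 ≈ 48.8°.
The Moon trails the Sun by θ/15 = 48.8/15 ≈ 3.25 hours.
12:00 + 3.25 h ≈ 15:15 → 15:00 to the nearest hour.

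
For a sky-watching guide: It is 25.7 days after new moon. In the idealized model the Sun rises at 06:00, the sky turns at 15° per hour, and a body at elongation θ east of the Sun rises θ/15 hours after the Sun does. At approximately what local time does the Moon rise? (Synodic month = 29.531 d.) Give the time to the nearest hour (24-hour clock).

The Moon has covered 25.7/29.531 of its cycle, so θ ≈ 360° × 25.7/29.531 = 313.3°.
The Moon trails the Sun by θ/15 = 313.3/15 ≈ 20.89 hours.
06:00 + 20.89 h ≈ 02:53 → 03:00 to the nearest hour.

03:00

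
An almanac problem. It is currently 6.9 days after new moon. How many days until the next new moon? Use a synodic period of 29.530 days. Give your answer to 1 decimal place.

The next new moon completes the synodic month: 29.530 − 6.9 = 22.630 days.

22.6 days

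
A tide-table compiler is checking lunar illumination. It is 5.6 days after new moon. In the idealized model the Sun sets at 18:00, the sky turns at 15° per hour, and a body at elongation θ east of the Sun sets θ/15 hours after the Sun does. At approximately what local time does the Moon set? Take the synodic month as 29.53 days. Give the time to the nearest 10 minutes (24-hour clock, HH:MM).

22:30

Phase angle: θ = 360°·(5.6 d)/(29.53 d) = 68.3°.
Delay after the Sun = 68.3° / (15°/h) ≈ 4.55 h.
18:00 + 4.551 h ≈ 22:33 → 22:30 to the nearest ten minutes.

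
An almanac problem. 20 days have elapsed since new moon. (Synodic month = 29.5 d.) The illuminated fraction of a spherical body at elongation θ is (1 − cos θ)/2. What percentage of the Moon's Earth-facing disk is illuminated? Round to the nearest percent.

72%

The Moon has covered 20/29.5 of its cycle, so θ ≈ 360° × 20/29.5 = 244.1°.
Illuminated fraction = (1 − cos 244.1°)/2 = (1 − (-0.437))/2 ≈ 0.719, so 72%.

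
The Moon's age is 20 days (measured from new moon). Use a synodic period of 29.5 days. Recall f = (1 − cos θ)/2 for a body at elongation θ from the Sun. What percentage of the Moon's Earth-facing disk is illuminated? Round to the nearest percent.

Phase angle: θ = 360°·(20 d)/(29.5 d) = 244.1°.
cos 244.1° = (-0.437), so f = (1 − (-0.437))/2 = 0.719, so 72%.

72%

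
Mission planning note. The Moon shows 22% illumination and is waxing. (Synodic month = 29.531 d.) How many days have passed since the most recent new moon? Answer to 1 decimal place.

cos θ = 1 − 2f = 0.560, giving a principal value of 55.9°.
The Moon is waxing (0°–180°), so θ = 55.9° directly.
At 360°/29.531 d per day, 55.9° corresponds to 4.59 days.

4.6 days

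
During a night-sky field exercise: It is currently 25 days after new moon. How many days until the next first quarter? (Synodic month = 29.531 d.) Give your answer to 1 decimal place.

11.9 days

First quarter occurs at elongation 90°, i.e. at age 29.531 × 90/360 = 7.383 d.
This lunation's first quarter (7.383 d) has passed, so add one period: 36.914 − 25 = 11.914 days.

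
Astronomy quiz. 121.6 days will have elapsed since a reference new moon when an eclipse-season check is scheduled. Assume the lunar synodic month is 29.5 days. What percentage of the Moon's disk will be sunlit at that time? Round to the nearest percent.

121.6 d spans 4 complete synodic months (4 × 29.5 = 118.00 d) plus 3.60 d.
Elongation θ = 360° × 3.60/29.5 ≈ 43.9°.
With cos θ = 0.720, the lit fraction is (1 − 0.720)/2 ≈ 0.140, so 14%.

14%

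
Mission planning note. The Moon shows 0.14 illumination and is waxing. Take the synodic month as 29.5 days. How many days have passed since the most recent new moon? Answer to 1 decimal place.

From f = (1 − cos θ)/2: cos θ = 1 − 2×0.14 = 0.720; arccos → 43.9°.
Before full moon the principal value applies: θ = 43.9°.
That fraction of the synodic month is 43.9/360 × 29.5 d ≈ 3.60 d.

3.6 days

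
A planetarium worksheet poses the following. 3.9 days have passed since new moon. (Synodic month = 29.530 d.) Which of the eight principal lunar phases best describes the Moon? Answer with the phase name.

waxing crescent

θ ≈ 360° × 3.9/29.530 = 48°, which falls in the waxing crescent sector.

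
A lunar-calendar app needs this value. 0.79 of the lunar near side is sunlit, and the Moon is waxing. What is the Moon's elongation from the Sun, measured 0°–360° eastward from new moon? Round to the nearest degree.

Invert f = (1 − cos θ)/2 to get cos θ = 1 − 2(0.79) = -0.580, hence θ₀ = arccos -0.580 = 125.5°.
Waxing ⇒ before full, so θ = 125.5°.

125°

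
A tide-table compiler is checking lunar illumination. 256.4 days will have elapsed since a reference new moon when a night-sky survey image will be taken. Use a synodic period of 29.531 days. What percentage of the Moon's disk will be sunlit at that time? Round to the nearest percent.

256.4/29.531 = 8.682 lunations, so 8 complete cycles and 20.15 d into the next.
The Moon has covered 20.15/29.531 of its cycle, so θ ≈ 360° × 20.15/29.531 = 245.7°.
Illuminated fraction = (1 − cos 245.7°)/2 = (1 − (-0.412))/2 ≈ 0.706, so 71%.

71%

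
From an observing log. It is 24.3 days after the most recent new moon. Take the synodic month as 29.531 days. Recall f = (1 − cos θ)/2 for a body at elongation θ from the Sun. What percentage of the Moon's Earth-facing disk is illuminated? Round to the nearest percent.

28%

Phase angle: θ = 360°·(24.3 d)/(29.531 d) = 296.2°.
With cos θ = 0.442, the lit fraction is (1 − 0.442)/2 ≈ 0.279, so 28%.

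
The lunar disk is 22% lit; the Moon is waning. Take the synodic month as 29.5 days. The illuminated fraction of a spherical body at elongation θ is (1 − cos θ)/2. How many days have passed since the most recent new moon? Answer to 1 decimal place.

From f = (1 − cos θ)/2: cos θ = 1 − 2×0.22 = 0.560; arccos → 55.9°.
A waning Moon lies in 180°–360°, so θ = 360° − 55.9° = 304.1°.
That fraction of the synodic month is 304.1/360 × 29.5 d ≈ 24.92 d.

24.9 days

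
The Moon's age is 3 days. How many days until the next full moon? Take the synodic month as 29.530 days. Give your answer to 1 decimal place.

11.8 days

Full moon occurs at elongation 180°, i.e. at age 29.530 × 180/360 = 14.765 d.
That is 14.765 − 3 = 11.765 days ahead.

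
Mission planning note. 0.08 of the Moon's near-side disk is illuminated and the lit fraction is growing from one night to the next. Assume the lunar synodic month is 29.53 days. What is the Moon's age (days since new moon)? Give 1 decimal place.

2.7 days

Invert f = (1 − cos θ)/2 to get cos θ = 1 − 2(0.08) = 0.840, hence θ₀ = arccos 0.840 = 32.9°.
Before full moon the principal value applies: θ = 32.9°.
Age = 29.53 × 32.9°/360° ≈ 2.70 days.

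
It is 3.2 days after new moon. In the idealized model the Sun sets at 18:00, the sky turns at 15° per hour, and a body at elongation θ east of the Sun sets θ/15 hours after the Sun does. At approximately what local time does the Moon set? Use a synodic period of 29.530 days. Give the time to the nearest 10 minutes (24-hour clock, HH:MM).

20:40

Phase angle: θ = 360°·(3.2 d)/(29.530 d) = 39.0°.
At 15° of sky rotation per hour, 39.0° corresponds to a 2.60 h lag.
18:00 + 2.601 h ≈ 20:36 → 20:40 to the nearest ten minutes.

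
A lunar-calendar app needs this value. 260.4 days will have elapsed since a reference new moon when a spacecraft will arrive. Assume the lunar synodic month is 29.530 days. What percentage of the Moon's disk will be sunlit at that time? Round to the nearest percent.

29%

260.4/29.530 = 8.818 lunations, so 8 complete cycles and 24.16 d into the next.
Elongation θ = 360° × 24.16/29.530 ≈ 294.5°.
Illuminated fraction = (1 − cos 294.5°)/2 = (1 − 0.415)/2 ≈ 0.292, so 29%.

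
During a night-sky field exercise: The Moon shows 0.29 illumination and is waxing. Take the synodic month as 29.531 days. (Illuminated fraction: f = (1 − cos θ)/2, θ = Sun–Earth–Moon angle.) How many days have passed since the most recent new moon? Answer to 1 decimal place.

cos θ = 1 − 2f = 0.420, giving a principal value of 65.2°.
Before full moon the principal value applies: θ = 65.2°.
That fraction of the synodic month is 65.2/360 × 29.531 d ≈ 5.35 d.

5.3 days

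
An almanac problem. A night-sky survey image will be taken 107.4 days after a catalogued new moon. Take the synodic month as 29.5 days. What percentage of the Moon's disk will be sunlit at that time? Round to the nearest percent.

107.4 d spans 3 complete synodic months (3 × 29.5 = 88.50 d) plus 18.90 d.
The Moon has covered 18.90/29.5 of its cycle, so θ ≈ 360° × 18.90/29.5 = 230.6°.
With cos θ = (-0.634), the lit fraction is (1 − (-0.634))/2 ≈ 0.817, so 82%.

82%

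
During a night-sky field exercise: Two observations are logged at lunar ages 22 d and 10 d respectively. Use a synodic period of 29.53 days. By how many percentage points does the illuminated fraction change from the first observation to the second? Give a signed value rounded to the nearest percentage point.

θ₁ = 360° × 22/29.53 = 268.2°, f₁ = (1 − cos θ₁)/2 = 0.516.
θ₂ = 360° × 10/29.53 = 121.9°, f₂ = (1 − cos θ₂)/2 = 0.764.
Change = f₂ − f₁ = +0.249 → +25 percentage points.

+25 percentage points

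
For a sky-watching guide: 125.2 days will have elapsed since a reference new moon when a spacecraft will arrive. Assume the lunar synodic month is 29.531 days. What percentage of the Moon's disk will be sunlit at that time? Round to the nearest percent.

47%

Reduce mod P: 125.2 − 4×29.531 = 7.08 d into the current lunation.
Phase angle: θ = 360°·(7.08 d)/(29.531 d) = 86.3°.
cos 86.3° = 0.065, so f = (1 − 0.065)/2 = 0.467, so 47%.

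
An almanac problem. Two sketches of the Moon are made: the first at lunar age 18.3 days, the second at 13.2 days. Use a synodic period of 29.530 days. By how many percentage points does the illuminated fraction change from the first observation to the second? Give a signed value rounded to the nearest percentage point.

θ₁ = 360° × 18.3/29.530 = 223.1°, f₁ = (1 − cos θ₁)/2 = 0.865.
θ₂ = 360° × 13.2/29.530 = 160.9°, f₂ = (1 − cos θ₂)/2 = 0.973.
Change = f₂ − f₁ = +0.107 → +11 percentage points.

+11 percentage points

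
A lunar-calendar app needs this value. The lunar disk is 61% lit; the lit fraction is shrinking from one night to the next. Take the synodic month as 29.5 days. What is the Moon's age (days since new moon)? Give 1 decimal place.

21.1 days

From f = (1 − cos θ)/2: cos θ = 1 − 2×0.61 = -0.220; arccos → 102.7°.
Waning ⇒ past full, so θ = 360° − 102.7° = 257.3°.
At 360°/29.5 d per day, 257.3° corresponds to 21.08 days.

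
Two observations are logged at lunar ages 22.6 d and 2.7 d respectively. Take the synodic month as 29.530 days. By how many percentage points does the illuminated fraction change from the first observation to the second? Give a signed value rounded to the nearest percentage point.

θ₁ = 360° × 22.6/29.530 = 275.5°, f₁ = (1 − cos θ₁)/2 = 0.452.
θ₂ = 360° × 2.7/29.530 = 32.9°, f₂ = (1 − cos θ₂)/2 = 0.080.
Change = f₂ − f₁ = -0.372 → -37 percentage points.

-37 pp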